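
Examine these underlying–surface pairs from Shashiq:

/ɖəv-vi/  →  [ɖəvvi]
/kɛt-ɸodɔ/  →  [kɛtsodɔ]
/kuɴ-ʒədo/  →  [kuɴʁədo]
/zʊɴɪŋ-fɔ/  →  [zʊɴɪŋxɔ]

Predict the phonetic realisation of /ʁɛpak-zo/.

[ʁɛpakɣo]

The data show progressive place assimilation: /ɸ/ → [s] after /t/; /ʒ/ → [ʁ] after /ɴ/; /f/ → [x] after /ŋ/. In each pair only place changes, matching the preceding consonant, while manner and voice stay constant.
Nothing changes in [ɖəvvi]: there the adjacent consonants already agree in place (/v/ and /v/ are both labiodental), so this form is consistent with the same rule.
/z/ is a voiced alveolar fricative. The preceding trigger /k/ is velar, so /z/ must become velar as well.
The voiced velar fricative is [ɣ], so /z/ → [ɣ].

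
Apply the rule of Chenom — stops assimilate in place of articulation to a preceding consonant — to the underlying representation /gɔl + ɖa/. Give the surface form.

The rule targets /ɖ/ (voiced retroflex stop), which sits after the trigger /l/ (alveolar).
A voiced alveolar stop is [d], so the surface segment is [d].

[gɔlda]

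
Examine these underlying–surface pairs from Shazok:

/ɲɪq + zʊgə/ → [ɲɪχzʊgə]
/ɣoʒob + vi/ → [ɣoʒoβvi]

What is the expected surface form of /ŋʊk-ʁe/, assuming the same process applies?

[ŋʊxʁe]

The data show regressive manner assimilation: /q/ → [χ] before /z/; /b/ → [β] before /v/. In each pair only manner changes, matching the following consonant, while place and voice stay constant.
The rule targets /k/ (voiceless velar stop), which sits before the trigger /ʁ/ (fricative).
Changing only its manner to fricative gives [x] — the voiceless velar fricative.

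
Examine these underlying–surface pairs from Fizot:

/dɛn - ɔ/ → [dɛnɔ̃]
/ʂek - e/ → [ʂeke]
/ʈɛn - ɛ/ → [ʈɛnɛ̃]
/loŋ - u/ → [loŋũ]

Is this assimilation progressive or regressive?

progressive

The vowel /ɔ/ surfaces as nasalised [ɔ̃] next to the preceding nasal /n/ — it has acquired the [+nasal] feature of its neighbour.
Likewise in the remaining data: /ɛ/ → [ɛ̃] after /n/; /u/ → [ũ] after /ŋ/ — each time a vowel is nasalised next to a preceding nasal.
No change occurs in [ʂeke] because the vowel at the boundary is adjacent to an oral consonant, not a nasal (/e/ next to /k/).
Because the conditioning nasal is to the left of the vowel that changes, the process is progressive (perseverative).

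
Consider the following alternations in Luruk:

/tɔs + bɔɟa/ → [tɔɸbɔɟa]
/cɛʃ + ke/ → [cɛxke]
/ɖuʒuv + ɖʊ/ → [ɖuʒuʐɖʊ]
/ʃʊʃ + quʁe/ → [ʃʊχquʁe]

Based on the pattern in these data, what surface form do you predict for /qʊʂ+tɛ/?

[qʊstɛ]

The data show regressive place assimilation: /s/ → [ɸ] before /b/; /ʃ/ → [x] before /k/; /v/ → [ʐ] before /ɖ/; /ʃ/ → [χ] before /q/. In each pair only place changes, matching the following consonant, while manner and voice stay constant.
The rule targets /ʂ/ (voiceless retroflex fricative), which sits before the trigger /t/ (alveolar).
The voiceless alveolar fricative is [s], so /ʂ/ → [s].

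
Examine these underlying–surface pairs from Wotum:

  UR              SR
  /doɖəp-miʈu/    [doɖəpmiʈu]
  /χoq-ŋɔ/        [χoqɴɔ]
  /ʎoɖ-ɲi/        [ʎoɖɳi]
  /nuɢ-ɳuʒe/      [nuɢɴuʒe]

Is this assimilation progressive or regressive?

Comparing underlying and surface forms, /ŋ/ → [ɴ] is the alternation; the neighbouring /q/ is constant.
/ŋ/ is velar while /q/ is uvular; the output [ɴ] is uvular, matching the trigger — so the feature that spreads is place.
The same holds elsewhere in the data: /ɲ/ → [ɳ] after /ɖ/ (palatal → retroflex, matching retroflex); /ɳ/ → [ɴ] after /ɢ/ (retroflex → uvular, matching uvular) — only place changes, and always toward the preceding segment.
No alternation appears in [doɖəpmiʈu]: there the adjacent consonants already agree in place (/m/ and /p/ are both bilabial), so this form is consistent with the same rule.
The trigger is the preceding segment, so the direction is progressive (perseverative).

progressive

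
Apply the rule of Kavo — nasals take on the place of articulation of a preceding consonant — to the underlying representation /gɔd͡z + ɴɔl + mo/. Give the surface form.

[gɔd͡znɔlno]

/ɴ/ is a voiced uvular nasal. The preceding trigger /d͡z/ is alveolar, so /ɴ/ must become alveolar as well.
The voiced alveolar nasal is [n], so /ɴ/ → [n].
At the second juncture, /m/ likewise becomes [n] adjacent to /l/.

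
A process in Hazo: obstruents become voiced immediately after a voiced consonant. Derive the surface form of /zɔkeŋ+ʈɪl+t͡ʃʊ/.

The rule targets /ʈ/ (voiceless retroflex stop), which sits after the trigger /ŋ/ (voiced).
A voiced retroflex stop is [ɖ], so the surface segment is [ɖ].
At the second juncture, /t͡ʃ/ likewise becomes [d͡ʒ] adjacent to /l/.

[zɔkeŋɖɪld͡ʒʊ]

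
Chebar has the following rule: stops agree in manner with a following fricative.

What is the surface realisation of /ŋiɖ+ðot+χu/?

The rule targets /ɖ/ (voiced retroflex stop), which sits before the trigger /ð/ (fricative).
Changing only its manner to fricative gives [ʐ] — the voiced retroflex fricative.
At the second juncture, /t/ likewise becomes [s] adjacent to /χ/.

[ŋiʐðosχu]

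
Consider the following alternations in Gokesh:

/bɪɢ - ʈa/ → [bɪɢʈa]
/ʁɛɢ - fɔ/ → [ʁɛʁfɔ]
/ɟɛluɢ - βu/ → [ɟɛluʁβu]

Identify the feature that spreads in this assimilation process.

manner

Underlying /ɢ/ is realised as [ʁ] next to /f/; /f/ itself does not change.
The change stop → fricative matches the manner of the following /f/, identifying this as manner assimilation.
The other alternating form patterns the same way: /ɢ/ → [ʁ] before /β/ (stop → fricative, matching a fricative) — only manner changes, and always toward the following segment.
Nothing changes in [bɪɢʈa]: there the adjacent consonants already agree in manner (/ɢ/ and /ʈ/ are both stops), so this form is consistent with the same rule.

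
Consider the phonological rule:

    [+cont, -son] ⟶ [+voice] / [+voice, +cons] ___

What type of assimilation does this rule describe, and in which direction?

progressive voicing assimilation

The structural change is [+voice], and the conditioning segment [+voice, +cons] (a voiced consonant) is itself voiced, so the target comes to share the voicing of its neighbour — voicing assimilation.
Since the environment is written before the underscore, the trigger precedes the target; the direction is progressive.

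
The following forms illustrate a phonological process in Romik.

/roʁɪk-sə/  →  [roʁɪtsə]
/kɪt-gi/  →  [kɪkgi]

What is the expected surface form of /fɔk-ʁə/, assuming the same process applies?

The data show regressive place assimilation: /k/ → [t] before /s/; /t/ → [k] before /g/. In each pair only place changes, matching the following consonant, while manner and voice stay constant.
/k/ is a voiceless velar stop. The following trigger /ʁ/ is uvular, so /k/ must become uvular as well.
The voiceless uvular stop is [q], so /k/ → [q].

[fɔqʁə]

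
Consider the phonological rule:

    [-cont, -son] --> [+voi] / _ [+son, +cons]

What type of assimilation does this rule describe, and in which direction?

The target ([-cont, -son], stops) acquires [+voi] next to a sonorant consonant ([+son, +cons]) — it takes on the voicing of its neighbour, so the feature that spreads is voicing.
The conditioning segment sits to the right of the focus bar, meaning the trigger follows the segment that changes — regressive assimilation.

regressive voicing assimilation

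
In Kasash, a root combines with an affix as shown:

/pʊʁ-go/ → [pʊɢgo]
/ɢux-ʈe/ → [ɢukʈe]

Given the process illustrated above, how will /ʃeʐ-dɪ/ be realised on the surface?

The data show regressive manner assimilation: /ʁ/ → [ɢ] before /g/; /x/ → [k] before /ʈ/. In each pair only manner changes, matching the following consonant, while place and voice stay constant.
The rule targets /ʐ/ (voiced retroflex fricative), which sits before the trigger /d/ (stop).
The voiced retroflex stop is [ɖ], so /ʐ/ → [ɖ].

[ʃeɖdɪ]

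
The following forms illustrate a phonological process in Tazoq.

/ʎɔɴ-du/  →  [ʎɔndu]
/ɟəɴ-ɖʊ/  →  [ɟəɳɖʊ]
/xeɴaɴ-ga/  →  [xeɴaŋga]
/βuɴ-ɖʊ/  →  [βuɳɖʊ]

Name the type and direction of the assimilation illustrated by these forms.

regressive place assimilation

Underlying /ɴ/ is realised as [n] next to /d/; /d/ itself does not change.
/ɴ/ is uvular while /d/ is alveolar; the output [n] is alveolar, matching the trigger — so the feature that spreads is place.
Manner and voice are unchanged, so the assimilation is partial, not total.
The other alternating forms pattern the same way: /ɴ/ → [ɳ] before /ɖ/ (uvular → retroflex, matching retroflex); /ɴ/ → [ŋ] before /g/ (uvular → velar, matching velar) — only place changes, and always toward the following segment.
The trigger is the following segment, so the direction is regressive (anticipatory).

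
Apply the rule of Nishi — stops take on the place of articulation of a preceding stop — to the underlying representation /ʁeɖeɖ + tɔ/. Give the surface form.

The rule targets /t/ (voiceless alveolar stop), which sits after the trigger /ɖ/ (retroflex).
A voiceless retroflex stop is [ʈ], so the surface segment is [ʈ].

[ʁeɖeɖʈɔ]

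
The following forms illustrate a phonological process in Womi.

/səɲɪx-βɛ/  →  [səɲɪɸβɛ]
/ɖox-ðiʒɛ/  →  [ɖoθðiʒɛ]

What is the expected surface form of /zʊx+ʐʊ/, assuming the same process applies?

The data show regressive place assimilation: /x/ → [ɸ] before /β/; /x/ → [θ] before /ð/. In each pair only place changes, matching the following consonant, while manner and voice stay constant.
/x/ is a voiceless velar fricative. The following trigger /ʐ/ is retroflex, so /x/ must become retroflex as well.
A voiceless retroflex fricative is [ʂ], so the surface segment is [ʂ].

[zʊʂʐʊ]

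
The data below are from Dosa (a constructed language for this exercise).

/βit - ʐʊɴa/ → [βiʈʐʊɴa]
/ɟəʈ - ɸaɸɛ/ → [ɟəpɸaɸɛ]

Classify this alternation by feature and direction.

regressive place assimilation

The segment that alternates is /t/, which surfaces as [ʈ] when adjacent to /ʐ/.
The change alveolar → retroflex matches the place of the following /ʐ/, identifying this as place assimilation.
Manner and voice are unchanged, so the assimilation is partial, not total.
Checking the remaining alternation: /ʈ/ → [p] before /ɸ/ (retroflex → bilabial, matching bilabial) — only place changes, and always toward the following segment.
The trigger is the following segment, so the direction is regressive (anticipatory).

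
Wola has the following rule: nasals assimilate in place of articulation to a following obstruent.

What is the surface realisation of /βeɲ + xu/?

The rule targets /ɲ/ (voiced palatal nasal), which sits before the trigger /x/ (velar).
Changing only its place to velar gives [ŋ] — the voiced velar nasal.

[βeŋxu]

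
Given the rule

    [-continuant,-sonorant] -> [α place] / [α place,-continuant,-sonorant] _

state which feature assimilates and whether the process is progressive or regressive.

progressive place assimilation

The shared variable α links the value of the place features (abbreviated [place]) on the target to the same value on the neighbouring segment, so place is the feature that assimilates.
Since the environment is written before the underscore, the trigger precedes the target; the direction is progressive.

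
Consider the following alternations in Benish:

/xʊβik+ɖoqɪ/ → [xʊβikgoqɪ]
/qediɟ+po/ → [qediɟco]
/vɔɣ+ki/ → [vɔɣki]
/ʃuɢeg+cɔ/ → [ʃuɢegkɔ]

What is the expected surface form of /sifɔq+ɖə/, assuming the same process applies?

[sifɔqɢə]

The data show progressive place assimilation: /ɖ/ → [g] after /k/; /p/ → [c] after /ɟ/; /c/ → [k] after /g/. In each pair only place changes, matching the preceding consonant, while manner and voice stay constant.
No alternation appears in [vɔɣki]: there the adjacent consonants already agree in place (/k/ and /ɣ/ are both velar), so this form is consistent with the same rule.
The rule targets /ɖ/ (voiced retroflex stop), which sits after the trigger /q/ (uvular).
Changing only its place to uvular gives [ɢ] — the voiced uvular stop.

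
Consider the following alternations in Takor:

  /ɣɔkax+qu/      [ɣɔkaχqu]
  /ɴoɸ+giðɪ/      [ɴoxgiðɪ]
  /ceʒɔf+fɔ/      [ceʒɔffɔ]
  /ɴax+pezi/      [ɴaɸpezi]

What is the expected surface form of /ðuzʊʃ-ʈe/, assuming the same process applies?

The data show regressive place assimilation: /x/ → [χ] before /q/; /ɸ/ → [x] before /g/; /x/ → [ɸ] before /p/. In each pair only place changes, matching the following consonant, while manner and voice stay constant.
Nothing changes in [ceʒɔffɔ]: there the adjacent consonants already agree in place (/f/ and /f/ are both labiodental), so this form is consistent with the same rule.
/ʃ/ is a voiceless postalveolar fricative. The following trigger /ʈ/ is retroflex, so /ʃ/ must become retroflex as well.
A voiceless retroflex fricative is [ʂ], so the surface segment is [ʂ].

[ðuzʊʂʈe]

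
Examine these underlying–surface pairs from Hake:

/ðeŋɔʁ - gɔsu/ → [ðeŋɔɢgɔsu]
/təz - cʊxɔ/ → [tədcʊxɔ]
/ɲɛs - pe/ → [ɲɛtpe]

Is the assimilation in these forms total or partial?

partial assimilation

The segment that alternates is /ʁ/, which surfaces as [ɢ] when adjacent to /g/.
/ʁ/ is a fricative while /g/ is a stop; the output [ɢ] is a stop, matching the trigger — so the feature that spreads is manner.
Place and voice are unchanged, so the assimilation is partial, not total.
The other alternating forms pattern the same way: /z/ → [d] before /c/ (fricative → stop, matching a stop); /s/ → [t] before /p/ (fricative → stop, matching a stop) — only manner changes, and always toward the following segment.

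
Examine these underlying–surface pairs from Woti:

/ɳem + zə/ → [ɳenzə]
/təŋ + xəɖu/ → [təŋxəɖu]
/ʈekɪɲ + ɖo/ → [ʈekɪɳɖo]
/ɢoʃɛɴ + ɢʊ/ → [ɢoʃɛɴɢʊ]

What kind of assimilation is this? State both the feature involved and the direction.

Comparing underlying and surface forms, /m/ → [n] is the alternation; the neighbouring /z/ is constant.
The change bilabial → alveolar matches the place of the following /z/, identifying this as place assimilation.
Manner and voice are unchanged, so the assimilation is partial, not total.
The other alternating form patterns the same way: /ɲ/ → [ɳ] before /ɖ/ (palatal → retroflex, matching retroflex) — only place changes, and always toward the following segment.
No alternation appears in [təŋxəɖu], [ɢoʃɛɴɢʊ]: there the adjacent consonants already agree in place (/ŋ/ and /x/ are both velar; /ɴ/ and /ɢ/ are both uvular), so these forms are consistent with the same rule.
Since the segment that changes precedes the conditioning segment, the assimilation is regressive.

regressive place assimilation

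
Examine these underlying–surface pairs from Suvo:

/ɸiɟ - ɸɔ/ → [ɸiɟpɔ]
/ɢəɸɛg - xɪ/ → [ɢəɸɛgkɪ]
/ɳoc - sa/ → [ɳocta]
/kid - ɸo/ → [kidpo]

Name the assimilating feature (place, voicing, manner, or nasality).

Underlying /ɸ/ is realised as [p] next to /ɟ/; /ɟ/ itself does not change.
/ɸ/ is a fricative while /ɟ/ is a stop; the output [p] is a stop, matching the trigger — so the feature that spreads is manner.
The same holds elsewhere in the data: /x/ → [k] after /g/ (fricative → stop, matching a stop); /s/ → [t] after /c/ (fricative → stop, matching a stop); /ɸ/ → [p] after /d/ (fricative → stop, matching a stop) — only manner changes, and always toward the preceding segment.

manner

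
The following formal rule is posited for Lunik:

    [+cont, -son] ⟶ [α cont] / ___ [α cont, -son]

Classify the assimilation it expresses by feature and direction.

The shared variable α links the value of [cont] on the target to that of the neighbouring obstruent. [cont] distinguishes stops from fricatives — a manner-of-articulation feature — so this is manner assimilation.
The conditioning segment sits to the right of the focus bar, meaning the trigger follows the segment that changes — regressive assimilation.

regressive manner assimilation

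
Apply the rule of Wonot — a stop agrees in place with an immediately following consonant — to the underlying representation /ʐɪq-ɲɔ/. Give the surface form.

The rule targets /q/ (voiceless uvular stop), which sits before the trigger /ɲ/ (palatal).
A voiceless palatal stop is [c], so the surface segment is [c].

[ʐɪcɲɔ]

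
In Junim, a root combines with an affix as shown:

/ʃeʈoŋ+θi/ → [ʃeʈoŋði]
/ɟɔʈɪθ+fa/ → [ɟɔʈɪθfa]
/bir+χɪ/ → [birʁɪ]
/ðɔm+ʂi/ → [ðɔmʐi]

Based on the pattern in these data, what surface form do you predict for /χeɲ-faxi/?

[χeɲvaxi]

The data show progressive voicing assimilation: /θ/ → [ð] after /ŋ/; /χ/ → [ʁ] after /r/; /ʂ/ → [ʐ] after /m/. In each pair only voicing changes, matching the preceding consonant, while place and manner stay constant.
Nothing changes in [ɟɔʈɪθfa]: there the adjacent consonants already agree in voicing (/f/ and /θ/ are both voiceless), so this form is consistent with the same rule.
/f/ is a voiceless labiodental fricative. The preceding trigger /ɲ/ is voiced, so /f/ must become voiced as well.
A voiced labiodental fricative is [v], so the surface segment is [v].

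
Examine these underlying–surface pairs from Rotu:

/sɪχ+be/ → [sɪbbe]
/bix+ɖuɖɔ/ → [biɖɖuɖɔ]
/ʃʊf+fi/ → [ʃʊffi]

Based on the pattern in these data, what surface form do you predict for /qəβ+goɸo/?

The data show regressive total assimilation (/χ/ → [b] before /b/; /x/ → [ɖ] before /ɖ/): in every case the target segment becomes identical to its following neighbour, copying more than a single feature.
In [ʃʊffi] the two consonants at the boundary are already identical (/f/ + /f/), so the rule applies vacuously and nothing changes.
/β/ is the segment targeted by the rule; it sits immediately before /g/, so it assimilates completely and surfaces as [g].

[qəggoɸo]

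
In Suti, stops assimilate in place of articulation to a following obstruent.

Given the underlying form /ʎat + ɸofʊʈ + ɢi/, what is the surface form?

/t/ is a voiceless alveolar stop. The following trigger /ɸ/ is bilabial, so /t/ must become bilabial as well.
Changing only its place to bilabial gives [p] — the voiceless bilabial stop.
The same rule applies at the second boundary: /ʈ/ → [q] next to /ɢ/.

[ʎapɸofʊqɢi]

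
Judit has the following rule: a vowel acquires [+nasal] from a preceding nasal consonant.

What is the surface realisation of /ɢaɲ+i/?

[ɢaɲĩ]

/i/ sits next to the nasal /ɲ/ and is therefore nasalised to [ĩ].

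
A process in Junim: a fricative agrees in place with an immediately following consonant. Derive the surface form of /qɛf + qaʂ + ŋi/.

[qɛχqaxŋi]

The rule targets /f/ (voiceless labiodental fricative), which sits before the trigger /q/ (uvular).
A voiceless uvular fricative is [χ], so the surface segment is [χ].
The same rule applies at the second boundary: /ʂ/ → [x] next to /ŋ/.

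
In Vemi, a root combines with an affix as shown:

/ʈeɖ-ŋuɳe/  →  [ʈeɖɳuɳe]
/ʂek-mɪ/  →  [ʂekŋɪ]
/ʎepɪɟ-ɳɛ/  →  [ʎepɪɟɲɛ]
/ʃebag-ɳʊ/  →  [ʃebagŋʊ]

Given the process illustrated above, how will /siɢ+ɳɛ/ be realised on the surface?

[siɢɴɛ]

The data show progressive place assimilation: /ŋ/ → [ɳ] after /ɖ/; /m/ → [ŋ] after /k/; /ɳ/ → [ɲ] after /ɟ/; /ɳ/ → [ŋ] after /g/. In each pair only place changes, matching the preceding consonant, while manner and voice stay constant.
/ɳ/ is a voiced retroflex nasal. The preceding trigger /ɢ/ is uvular, so /ɳ/ must become uvular as well.
A voiced uvular nasal is [ɴ], so the surface segment is [ɴ].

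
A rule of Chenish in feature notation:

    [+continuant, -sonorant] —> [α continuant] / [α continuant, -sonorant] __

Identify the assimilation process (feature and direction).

progressive manner assimilation

The shared variable α links the value of [continuant] on the target to that of the neighbouring obstruent. [continuant] distinguishes stops from fricatives — a manner-of-articulation feature — so this is manner assimilation.
The conditioning segment sits to the left of the focus bar, meaning the trigger precedes the segment that changes — progressive assimilation.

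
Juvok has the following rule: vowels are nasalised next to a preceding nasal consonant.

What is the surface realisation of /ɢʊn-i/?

[ɢʊnĩ]

The vowel /i/ is adjacent to the preceding nasal /n/, so it acquires [+nasal] and surfaces as [ĩ].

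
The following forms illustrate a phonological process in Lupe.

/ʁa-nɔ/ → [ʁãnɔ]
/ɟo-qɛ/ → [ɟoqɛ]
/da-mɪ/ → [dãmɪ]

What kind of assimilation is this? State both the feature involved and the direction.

regressive nasality assimilation (vowel nasalisation)

The vowel /a/ surfaces as nasalised [ã] next to the following nasal /n/ — it has acquired the [+nasal] feature of its neighbour.
Likewise in the remaining data: /a/ → [ã] before /m/ — each time a vowel is nasalised next to a following nasal.
No change occurs in [ɟoqɛ] because the vowel at the boundary is adjacent to an oral consonant, not a nasal (/o/ next to /q/).
Because the conditioning nasal is to the right of the vowel that changes, the process is regressive (anticipatory).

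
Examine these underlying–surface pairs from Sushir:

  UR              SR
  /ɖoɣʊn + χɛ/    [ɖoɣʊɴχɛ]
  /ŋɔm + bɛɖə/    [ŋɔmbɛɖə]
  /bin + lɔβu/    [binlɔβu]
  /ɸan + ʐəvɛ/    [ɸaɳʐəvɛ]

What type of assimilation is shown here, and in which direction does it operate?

Comparing underlying and surface forms, /n/ → [ɴ] is the alternation; the neighbouring /χ/ is constant.
The change alveolar → uvular matches the place of the following /χ/, identifying this as place assimilation.
Manner and voice are unchanged, so the assimilation is partial, not total.
The other alternating form patterns the same way: /n/ → [ɳ] before /ʐ/ (alveolar → retroflex, matching retroflex) — only place changes, and always toward the following segment.
Nothing changes in [ŋɔmbɛɖə], [binlɔβu]: there the adjacent consonants already agree in place (/m/ and /b/ are both bilabial; /n/ and /l/ are both alveolar), so these forms are consistent with the same rule.
The trigger is the following segment, so the direction is regressive (anticipatory).

regressive place assimilation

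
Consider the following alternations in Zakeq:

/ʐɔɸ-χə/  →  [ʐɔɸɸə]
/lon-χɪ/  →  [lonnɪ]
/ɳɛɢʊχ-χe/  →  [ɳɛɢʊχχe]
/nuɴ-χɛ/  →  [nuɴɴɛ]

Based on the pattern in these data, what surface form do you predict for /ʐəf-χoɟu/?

[ʐəffoɟu]

The data show progressive total assimilation (/χ/ → [ɸ] after /ɸ/; /χ/ → [n] after /n/; /χ/ → [ɴ] after /ɴ/): in every case the target segment becomes identical to its preceding neighbour, copying more than a single feature.
In [ɳɛɢʊχχe] the two consonants at the boundary are already identical (/χ/ + /χ/), so the rule applies vacuously and nothing changes.
/χ/ is the segment targeted by the rule; it sits immediately after /f/, so it assimilates completely and surfaces as [f].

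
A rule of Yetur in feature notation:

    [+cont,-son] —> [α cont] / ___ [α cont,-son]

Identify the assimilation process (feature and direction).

The shared variable α links the value of [cont] on the target to that of the neighbouring obstruent. [cont] distinguishes stops from fricatives — a manner-of-articulation feature — so this is manner assimilation.
Since the environment is written after the underscore, the trigger follows the target; the direction is regressive.

regressive manner assimilation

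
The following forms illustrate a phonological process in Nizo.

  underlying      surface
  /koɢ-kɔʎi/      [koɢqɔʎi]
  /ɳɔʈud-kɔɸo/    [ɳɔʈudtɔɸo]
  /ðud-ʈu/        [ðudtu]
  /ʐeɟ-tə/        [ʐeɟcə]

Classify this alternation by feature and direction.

The segment that alternates is /k/, which surfaces as [q] when adjacent to /ɢ/.
The change velar → uvular matches the place of the preceding /ɢ/, identifying this as place assimilation.
Manner and voice are unchanged, so the assimilation is partial, not total.
The same holds elsewhere in the data: /k/ → [t] after /d/ (velar → alveolar, matching alveolar); /ʈ/ → [t] after /d/ (retroflex → alveolar, matching alveolar); /t/ → [c] after /ɟ/ (alveolar → palatal, matching palatal) — only place changes, and always toward the preceding segment.
The trigger is the preceding segment, so the direction is progressive (perseverative).

progressive place assimilation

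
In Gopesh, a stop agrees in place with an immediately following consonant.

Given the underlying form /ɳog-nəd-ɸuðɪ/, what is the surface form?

The rule targets /g/ (voiced velar stop), which sits before the trigger /n/ (alveolar).
A voiced alveolar stop is [d], so the surface segment is [d].
The same rule applies at the second boundary: /d/ → [b] next to /ɸ/.

[ɳodnəbɸuðɪ]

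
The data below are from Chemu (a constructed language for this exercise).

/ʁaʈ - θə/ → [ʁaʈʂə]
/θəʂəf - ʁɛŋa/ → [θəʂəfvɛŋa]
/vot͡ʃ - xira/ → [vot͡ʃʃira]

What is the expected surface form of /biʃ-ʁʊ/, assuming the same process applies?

[biʃʒʊ]

The data show progressive place assimilation: /θ/ → [ʂ] after /ʈ/; /ʁ/ → [v] after /f/; /x/ → [ʃ] after /t͡ʃ/. In each pair only place changes, matching the preceding consonant, while manner and voice stay constant.
/ʁ/ is a voiced uvular fricative. The preceding trigger /ʃ/ is postalveolar, so /ʁ/ must become postalveolar as well.
The voiced postalveolar fricative is [ʒ], so /ʁ/ → [ʒ].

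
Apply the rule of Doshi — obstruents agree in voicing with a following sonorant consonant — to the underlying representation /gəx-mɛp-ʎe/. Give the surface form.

[gəɣmɛbʎe]

/x/ is a voiceless velar fricative. The following trigger /m/ is voiced, so /x/ must become voiced as well.
Changing only its voicing to voiced gives [ɣ] — the voiced velar fricative.
At the second juncture, /p/ likewise becomes [b] adjacent to /ʎ/.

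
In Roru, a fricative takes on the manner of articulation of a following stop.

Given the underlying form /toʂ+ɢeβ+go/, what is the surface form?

The rule targets /ʂ/ (voiceless retroflex fricative), which sits before the trigger /ɢ/ (stop).
Changing only its manner to stop gives [ʈ] — the voiceless retroflex stop.
The same rule applies at the second boundary: /β/ → [b] next to /g/.

[toʈɢebgo]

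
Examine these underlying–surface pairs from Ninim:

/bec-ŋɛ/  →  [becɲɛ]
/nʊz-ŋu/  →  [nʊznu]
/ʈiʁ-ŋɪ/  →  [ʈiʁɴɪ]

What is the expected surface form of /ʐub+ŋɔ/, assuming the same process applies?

The data show progressive place assimilation: /ŋ/ → [ɲ] after /c/; /ŋ/ → [n] after /z/; /ŋ/ → [ɴ] after /ʁ/. In each pair only place changes, matching the preceding consonant, while manner and voice stay constant.
/ŋ/ is a voiced velar nasal. The preceding trigger /b/ is bilabial, so /ŋ/ must become bilabial as well.
A voiced bilabial nasal is [m], so the surface segment is [m].

[ʐubmɔ]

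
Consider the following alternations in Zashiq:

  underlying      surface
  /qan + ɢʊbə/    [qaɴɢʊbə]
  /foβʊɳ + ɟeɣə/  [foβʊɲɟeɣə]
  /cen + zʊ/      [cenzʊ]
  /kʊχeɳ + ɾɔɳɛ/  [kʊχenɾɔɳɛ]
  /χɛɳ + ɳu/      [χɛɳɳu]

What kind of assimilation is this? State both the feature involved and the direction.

Underlying /n/ is realised as [ɴ] next to /ɢ/; /ɢ/ itself does not change.
The change alveolar → uvular matches the place of the following /ɢ/, identifying this as place assimilation.
Manner and voice are unchanged, so the assimilation is partial, not total.
The same holds elsewhere in the data: /ɳ/ → [ɲ] before /ɟ/ (retroflex → palatal, matching palatal); /ɳ/ → [n] before /ɾ/ (retroflex → alveolar, matching alveolar) — only place changes, and always toward the following segment.
No alternation appears in [cenzʊ], [χɛɳɳu]: there the adjacent consonants already agree in place (/n/ and /z/ are both alveolar; /ɳ/ and /ɳ/ are both retroflex), so these forms are consistent with the same rule.
The trigger is the following segment, so the direction is regressive (anticipatory).

regressive place assimilation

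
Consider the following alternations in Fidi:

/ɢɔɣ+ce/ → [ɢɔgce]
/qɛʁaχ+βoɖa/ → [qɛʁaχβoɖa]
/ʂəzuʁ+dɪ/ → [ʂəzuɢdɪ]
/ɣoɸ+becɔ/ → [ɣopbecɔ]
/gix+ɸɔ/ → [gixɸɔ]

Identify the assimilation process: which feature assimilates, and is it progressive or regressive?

regressive manner assimilation

Underlying /ɣ/ is realised as [g] next to /c/; /c/ itself does not change.
The change fricative → stop matches the manner of the following /c/, identifying this as manner assimilation.
Place and voice are unchanged, so the assimilation is partial, not total.
The other alternating forms pattern the same way: /ʁ/ → [ɢ] before /d/ (fricative → stop, matching a stop); /ɸ/ → [p] before /b/ (fricative → stop, matching a stop) — only manner changes, and always toward the following segment.
No alternation appears in [qɛʁaχβoɖa], [gixɸɔ]: there the adjacent consonants already agree in manner (/χ/ and /β/ are both fricatives; /x/ and /ɸ/ are both fricatives), so these forms are consistent with the same rule.
The trigger is the following segment, so the direction is regressive (anticipatory).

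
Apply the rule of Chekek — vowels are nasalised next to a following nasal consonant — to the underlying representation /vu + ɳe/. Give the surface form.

The vowel /u/ is adjacent to the following nasal /ɳ/, so it acquires [+nasal] and surfaces as [ũ].

[vũɳe]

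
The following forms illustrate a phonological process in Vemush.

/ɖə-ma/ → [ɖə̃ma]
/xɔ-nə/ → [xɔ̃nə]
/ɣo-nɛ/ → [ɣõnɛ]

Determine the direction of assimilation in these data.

The vowel /ə/ surfaces as nasalised [ə̃] next to the following nasal /m/ — it has acquired the [+nasal] feature of its neighbour.
The other forms show the same pattern: /ɔ/ → [ɔ̃] before /n/; /o/ → [õ] before /n/ — each time a vowel is nasalised next to a following nasal.
Because the conditioning nasal is to the right of the vowel that changes, the process is regressive (anticipatory).

regressive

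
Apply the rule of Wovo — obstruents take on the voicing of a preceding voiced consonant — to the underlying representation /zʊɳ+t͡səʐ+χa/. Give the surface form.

The rule targets /t͡s/ (voiceless alveolar affricate), which sits after the trigger /ɳ/ (voiced).
Changing only its voicing to voiced gives [d͡z] — the voiced alveolar affricate.
At the second juncture, /χ/ likewise becomes [ʁ] adjacent to /ʐ/.

[zʊɳd͡zəʐʁa]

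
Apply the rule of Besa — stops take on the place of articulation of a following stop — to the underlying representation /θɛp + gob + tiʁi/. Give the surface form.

[θɛkgodtiʁi]

The rule targets /p/ (voiceless bilabial stop), which sits before the trigger /g/ (velar).
A voiceless velar stop is [k], so the surface segment is [k].
The same rule applies at the second boundary: /b/ → [d] next to /t/.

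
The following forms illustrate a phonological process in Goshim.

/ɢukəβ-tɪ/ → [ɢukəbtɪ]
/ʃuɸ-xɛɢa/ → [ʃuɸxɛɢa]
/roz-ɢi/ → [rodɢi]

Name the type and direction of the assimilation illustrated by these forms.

regressive manner assimilation

Comparing underlying and surface forms, /β/ → [b] is the alternation; the neighbouring /t/ is constant.
/β/ is a fricative while /t/ is a stop; the output [b] is a stop, matching the trigger — so the feature that spreads is manner.
Place and voice are unchanged, so the assimilation is partial, not total.
Checking the remaining alternation: /z/ → [d] before /ɢ/ (fricative → stop, matching a stop) — only manner changes, and always toward the following segment.
No alternation appears in [ʃuɸxɛɢa]: there the adjacent consonants already agree in manner (/ɸ/ and /x/ are both fricatives), so this form is consistent with the same rule.
Since the segment that changes precedes the conditioning segment, the assimilation is regressive.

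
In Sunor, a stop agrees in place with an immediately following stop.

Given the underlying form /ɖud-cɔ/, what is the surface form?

The rule targets /d/ (voiced alveolar stop), which sits before the trigger /c/ (palatal).
The voiced palatal stop is [ɟ], so /d/ → [ɟ].

[ɖuɟcɔ]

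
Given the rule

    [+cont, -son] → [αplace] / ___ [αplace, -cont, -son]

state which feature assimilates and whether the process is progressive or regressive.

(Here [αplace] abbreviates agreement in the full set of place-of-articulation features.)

The shared variable α links the value of the place features (abbreviated [place]) on the target to the same value on the neighbouring segment, so place is the feature that assimilates.
Since the environment is written after the underscore, the trigger follows the target; the direction is regressive.

regressive place assimilation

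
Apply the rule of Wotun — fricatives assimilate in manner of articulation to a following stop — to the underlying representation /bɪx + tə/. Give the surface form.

[bɪktə]

/x/ is a voiceless velar fricative. The following trigger /t/ is a stop, so /x/ must become a stop as well.
The voiceless velar stop is [k], so /x/ → [k].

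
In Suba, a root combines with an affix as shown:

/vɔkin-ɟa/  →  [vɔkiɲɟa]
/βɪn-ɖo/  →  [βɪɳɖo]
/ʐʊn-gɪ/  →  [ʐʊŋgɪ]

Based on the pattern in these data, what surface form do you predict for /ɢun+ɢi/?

[ɢuɴɢi]

The data show regressive place assimilation: /n/ → [ɲ] before /ɟ/; /n/ → [ɳ] before /ɖ/; /n/ → [ŋ] before /g/. In each pair only place changes, matching the following consonant, while manner and voice stay constant.
/n/ is a voiced alveolar nasal. The following trigger /ɢ/ is uvular, so /n/ must become uvular as well.
The voiced uvular nasal is [ɴ], so /n/ → [ɴ].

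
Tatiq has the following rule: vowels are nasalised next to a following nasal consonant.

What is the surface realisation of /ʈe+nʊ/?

/e/ sits next to the nasal /n/ and is therefore nasalised to [ẽ].

[ʈẽnʊ]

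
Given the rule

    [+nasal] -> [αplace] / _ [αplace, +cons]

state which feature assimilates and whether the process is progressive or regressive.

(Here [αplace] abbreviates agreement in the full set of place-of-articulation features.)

The shared variable α links the value of the place features (abbreviated [place]) on the target to the same value on the neighbouring segment, so place is the feature that assimilates.
The conditioning segment sits to the right of the focus bar, meaning the trigger follows the segment that changes — regressive assimilation.

regressive place assimilation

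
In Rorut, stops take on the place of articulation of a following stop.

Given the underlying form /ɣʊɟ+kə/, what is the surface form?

/ɟ/ is a voiced palatal stop. The following trigger /k/ is velar, so /ɟ/ must become velar as well.
A voiced velar stop is [g], so the surface segment is [g].

[ɣʊgkə]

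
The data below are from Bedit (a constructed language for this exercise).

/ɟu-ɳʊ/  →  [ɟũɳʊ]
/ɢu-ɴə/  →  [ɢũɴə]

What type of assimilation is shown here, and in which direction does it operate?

The vowel /u/ surfaces as nasalised [ũ] next to the following nasal /ɳ/ — it has acquired the [+nasal] feature of its neighbour.
The other form shows the same pattern: /u/ → [ũ] before /ɴ/ — each time a vowel is nasalised next to a following nasal.
Because the conditioning nasal is to the right of the vowel that changes, the process is regressive (anticipatory).

regressive nasality assimilation (vowel nasalisation)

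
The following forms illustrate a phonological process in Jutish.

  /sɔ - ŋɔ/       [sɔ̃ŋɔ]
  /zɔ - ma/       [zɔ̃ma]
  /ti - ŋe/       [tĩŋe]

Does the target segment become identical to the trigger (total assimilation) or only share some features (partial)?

partial assimilation

The vowel /ɔ/ surfaces as nasalised [ɔ̃] next to the following nasal /ŋ/ — it has acquired the [+nasal] feature of its neighbour.
The other forms show the same pattern: /ɔ/ → [ɔ̃] before /m/; /i/ → [ĩ] before /ŋ/ — each time a vowel is nasalised next to a following nasal.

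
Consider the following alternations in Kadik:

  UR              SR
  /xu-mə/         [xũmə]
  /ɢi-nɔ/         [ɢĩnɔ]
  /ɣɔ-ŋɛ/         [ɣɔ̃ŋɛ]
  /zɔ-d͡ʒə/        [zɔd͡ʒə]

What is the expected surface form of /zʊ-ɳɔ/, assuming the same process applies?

The data show regressive nasality assimilation (vowel nasalisation): /u/ → [ũ] before /m/; /i/ → [ĩ] before /n/; /ɔ/ → [ɔ̃] before /ŋ/ — a vowel is nasalised by an immediately following nasal consonant.
No change occurs in [zɔd͡ʒə] because the vowel at the boundary is adjacent to an oral consonant, not a nasal (/ɔ/ next to /d͡ʒ/).
/ʊ/ sits next to the nasal /ɳ/ and is therefore nasalised to [ʊ̃].

[zʊ̃ɳɔ]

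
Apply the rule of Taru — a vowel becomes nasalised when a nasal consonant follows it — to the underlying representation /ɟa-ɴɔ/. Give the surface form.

[ɟãɴɔ]

/a/ sits next to the nasal /ɴ/ and is therefore nasalised to [ã].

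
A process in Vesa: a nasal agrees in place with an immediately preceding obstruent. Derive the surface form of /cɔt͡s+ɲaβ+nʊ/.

The rule targets /ɲ/ (voiced palatal nasal), which sits after the trigger /t͡s/ (alveolar).
The voiced alveolar nasal is [n], so /ɲ/ → [n].
The same rule applies at the second boundary: /n/ → [m] next to /β/.

[cɔt͡snaβmʊ]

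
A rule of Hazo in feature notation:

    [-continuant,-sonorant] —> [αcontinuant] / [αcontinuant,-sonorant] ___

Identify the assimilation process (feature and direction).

The shared variable α links the value of [continuant] on the target to that of the neighbouring obstruent. [continuant] distinguishes stops from fricatives — a manner-of-articulation feature — so this is manner assimilation.
The conditioning segment sits to the left of the focus bar, meaning the trigger precedes the segment that changes — progressive assimilation.

progressive manner assimilation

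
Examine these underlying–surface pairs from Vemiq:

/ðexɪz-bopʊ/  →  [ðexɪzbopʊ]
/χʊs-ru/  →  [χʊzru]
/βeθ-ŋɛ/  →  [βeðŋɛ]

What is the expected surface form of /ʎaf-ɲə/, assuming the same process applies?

The data show regressive voicing assimilation: /s/ → [z] before /r/; /θ/ → [ð] before /ŋ/. In each pair only voicing changes, matching the following consonant, while place and manner stay constant.
No alternation appears in [ðexɪzbopʊ]: there the adjacent consonants already agree in voicing (/z/ and /b/ are both voiced), so this form is consistent with the same rule.
The rule targets /f/ (voiceless labiodental fricative), which sits before the trigger /ɲ/ (voiced).
Changing only its voicing to voiced gives [v] — the voiced labiodental fricative.

[ʎavɲə]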